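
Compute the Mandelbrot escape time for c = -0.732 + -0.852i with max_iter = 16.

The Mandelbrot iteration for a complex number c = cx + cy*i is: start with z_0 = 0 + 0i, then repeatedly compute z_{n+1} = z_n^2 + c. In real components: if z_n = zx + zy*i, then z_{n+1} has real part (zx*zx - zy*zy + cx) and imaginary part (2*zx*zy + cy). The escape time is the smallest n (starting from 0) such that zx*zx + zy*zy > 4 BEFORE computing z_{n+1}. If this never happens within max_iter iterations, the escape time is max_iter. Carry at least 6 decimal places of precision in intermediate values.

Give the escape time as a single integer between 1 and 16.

Answer: 4

Derivation:
z_0 = 0 + 0i, c = -0.7320 + -0.8520i
Iter 1: z = -0.7320 + -0.8520i, |z|^2 = 1.2617
Iter 2: z = -0.9221 + 0.3953i, |z|^2 = 1.0065
Iter 3: z = -0.0381 + -1.5810i, |z|^2 = 2.5012
Iter 4: z = -3.2303 + -0.7317i, |z|^2 = 10.9700
Escaped at iteration 4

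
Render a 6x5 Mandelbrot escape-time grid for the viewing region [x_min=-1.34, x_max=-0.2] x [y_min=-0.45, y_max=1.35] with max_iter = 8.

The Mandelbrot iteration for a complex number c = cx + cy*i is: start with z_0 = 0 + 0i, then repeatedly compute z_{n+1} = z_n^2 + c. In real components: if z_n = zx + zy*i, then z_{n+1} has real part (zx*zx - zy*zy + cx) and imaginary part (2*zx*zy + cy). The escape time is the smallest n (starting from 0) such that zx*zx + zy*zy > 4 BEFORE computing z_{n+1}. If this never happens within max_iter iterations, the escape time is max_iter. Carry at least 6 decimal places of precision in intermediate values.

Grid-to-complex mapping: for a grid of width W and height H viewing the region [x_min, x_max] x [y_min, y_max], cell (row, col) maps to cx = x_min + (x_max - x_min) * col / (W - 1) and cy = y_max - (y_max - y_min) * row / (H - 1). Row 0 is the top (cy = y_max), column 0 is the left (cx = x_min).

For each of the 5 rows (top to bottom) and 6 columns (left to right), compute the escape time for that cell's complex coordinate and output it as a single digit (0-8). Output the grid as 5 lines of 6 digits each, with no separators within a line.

(row=0, col=0): c = -1.3400 + 1.3500i → escape time 2
(row=0, col=1): c = -1.1120 + 1.3500i → escape time 2
(row=0, col=2): c = -0.8840 + 1.3500i → escape time 2
(row=0, col=3): c = -0.6560 + 1.3500i → escape time 2
(row=0, col=4): c = -0.4280 + 1.3500i → escape time 2
(row=0, col=5): c = -0.2000 + 1.3500i → escape time 2
(row=1, col=0): c = -1.3400 + 0.9000i → escape time 3
(row=1, col=1): c = -1.1120 + 0.9000i → escape time 3
(row=1, col=2): c = -0.8840 + 0.9000i → escape time 3
(row=1, col=3): c = -0.6560 + 0.9000i → escape time 4
(row=1, col=4): c = -0.4280 + 0.9000i → escape time 5
(row=1, col=5): c = -0.2000 + 0.9000i → escape time 8
(row=2, col=0): c = -1.3400 + 0.4500i → escape time 4
(row=2, col=1): c = -1.1120 + 0.4500i → escape time 5
(row=2, col=2): c = -0.8840 + 0.4500i → escape time 6
(row=2, col=3): c = -0.6560 + 0.4500i → escape time 8
(row=2, col=4): c = -0.4280 + 0.4500i → escape time 8
(row=2, col=5): c = -0.2000 + 0.4500i → escape time 8
(row=3, col=0): c = -1.3400 + 0.0000i → escape time 8
(row=3, col=1): c = -1.1120 + 0.0000i → escape time 8
(row=3, col=2): c = -0.8840 + 0.0000i → escape time 8
(row=3, col=3): c = -0.6560 + 0.0000i → escape time 8
(row=3, col=4): c = -0.4280 + 0.0000i → escape time 8
(row=3, col=5): c = -0.2000 + 0.0000i → escape time 8
(row=4, col=0): c = -1.3400 + -0.4500i → escape time 4
(row=4, col=1): c = -1.1120 + -0.4500i → escape time 5
(row=4, col=2): c = -0.8840 + -0.4500i → escape time 6
(row=4, col=3): c = -0.6560 + -0.4500i → escape time 8
(row=4, col=4): c = -0.4280 + -0.4500i → escape time 8
(row=4, col=5): c = -0.2000 + -0.4500i → escape time 8

Answer: 222222
333458
456888
888888
456888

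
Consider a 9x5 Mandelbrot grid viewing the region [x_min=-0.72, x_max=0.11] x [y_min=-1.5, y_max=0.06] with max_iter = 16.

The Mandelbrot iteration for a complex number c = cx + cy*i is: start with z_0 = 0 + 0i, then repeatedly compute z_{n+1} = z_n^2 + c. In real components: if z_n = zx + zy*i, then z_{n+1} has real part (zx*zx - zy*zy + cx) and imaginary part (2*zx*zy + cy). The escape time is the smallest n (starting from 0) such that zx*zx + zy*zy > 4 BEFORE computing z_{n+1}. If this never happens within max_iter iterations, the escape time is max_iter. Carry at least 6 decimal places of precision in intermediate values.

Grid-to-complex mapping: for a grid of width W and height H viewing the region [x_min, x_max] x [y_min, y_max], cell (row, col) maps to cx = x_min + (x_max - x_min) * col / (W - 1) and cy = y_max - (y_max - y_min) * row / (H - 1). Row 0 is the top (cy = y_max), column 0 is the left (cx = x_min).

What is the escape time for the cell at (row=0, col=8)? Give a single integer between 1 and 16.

z_0 = 0 + 0i, c = 0.1100 + 0.0600i
Iter 1: z = 0.1100 + 0.0600i, |z|^2 = 0.0157
Iter 2: z = 0.1185 + 0.0732i, |z|^2 = 0.0194
Iter 3: z = 0.1187 + 0.0773i, |z|^2 = 0.0201
Iter 4: z = 0.1181 + 0.0784i, |z|^2 = 0.0201
Iter 5: z = 0.1178 + 0.0785i, |z|^2 = 0.0200
Iter 6: z = 0.1177 + 0.0785i, |z|^2 = 0.0200
Iter 7: z = 0.1177 + 0.0785i, |z|^2 = 0.0200
Iter 8: z = 0.1177 + 0.0785i, |z|^2 = 0.0200
Iter 9: z = 0.1177 + 0.0785i, |z|^2 = 0.0200
Iter 10: z = 0.1177 + 0.0785i, |z|^2 = 0.0200
Iter 11: z = 0.1177 + 0.0785i, |z|^2 = 0.0200
Iter 12: z = 0.1177 + 0.0785i, |z|^2 = 0.0200
Iter 13: z = 0.1177 + 0.0785i, |z|^2 = 0.0200
Iter 14: z = 0.1177 + 0.0785i, |z|^2 = 0.0200
Iter 15: z = 0.1177 + 0.0785i, |z|^2 = 0.0200

Answer: 16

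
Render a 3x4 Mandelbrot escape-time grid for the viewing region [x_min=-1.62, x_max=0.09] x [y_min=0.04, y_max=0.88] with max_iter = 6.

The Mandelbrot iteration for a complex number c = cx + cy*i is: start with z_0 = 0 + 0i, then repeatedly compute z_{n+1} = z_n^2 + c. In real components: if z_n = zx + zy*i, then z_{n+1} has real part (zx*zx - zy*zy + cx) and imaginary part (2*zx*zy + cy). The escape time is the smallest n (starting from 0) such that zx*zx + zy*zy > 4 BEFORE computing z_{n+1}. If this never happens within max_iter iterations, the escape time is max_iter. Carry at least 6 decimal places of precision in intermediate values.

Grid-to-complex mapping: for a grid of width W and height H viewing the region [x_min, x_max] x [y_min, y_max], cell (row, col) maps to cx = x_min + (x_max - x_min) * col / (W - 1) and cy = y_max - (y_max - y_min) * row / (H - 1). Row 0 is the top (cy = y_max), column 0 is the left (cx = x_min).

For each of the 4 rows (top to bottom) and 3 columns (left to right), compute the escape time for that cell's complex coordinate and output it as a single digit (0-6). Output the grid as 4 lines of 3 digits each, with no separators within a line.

(row=0, col=0): c = -1.6200 + 0.8800i → escape time 3
(row=0, col=1): c = -0.7650 + 0.8800i → escape time 4
(row=0, col=2): c = 0.0900 + 0.8800i → escape time 5
(row=1, col=0): c = -1.6200 + 0.6000i → escape time 3
(row=1, col=1): c = -0.7650 + 0.6000i → escape time 5
(row=1, col=2): c = 0.0900 + 0.6000i → escape time 6
(row=2, col=0): c = -1.6200 + 0.3200i → escape time 4
(row=2, col=1): c = -0.7650 + 0.3200i → escape time 6
(row=2, col=2): c = 0.0900 + 0.3200i → escape time 6
(row=3, col=0): c = -1.6200 + 0.0400i → escape time 6
(row=3, col=1): c = -0.7650 + 0.0400i → escape time 6
(row=3, col=2): c = 0.0900 + 0.0400i → escape time 6

Answer: 345
356
466
666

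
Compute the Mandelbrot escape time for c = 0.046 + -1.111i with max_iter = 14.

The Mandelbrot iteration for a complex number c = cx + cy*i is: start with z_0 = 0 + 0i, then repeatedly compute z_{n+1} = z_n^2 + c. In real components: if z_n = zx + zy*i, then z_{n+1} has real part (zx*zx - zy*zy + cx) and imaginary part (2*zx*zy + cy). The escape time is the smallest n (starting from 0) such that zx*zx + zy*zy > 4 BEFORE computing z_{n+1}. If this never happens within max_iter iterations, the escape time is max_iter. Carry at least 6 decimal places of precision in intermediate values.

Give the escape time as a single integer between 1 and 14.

Answer: 4

Derivation:
z_0 = 0 + 0i, c = 0.0460 + -1.1110i
Iter 1: z = 0.0460 + -1.1110i, |z|^2 = 1.2364
Iter 2: z = -1.1862 + -1.2132i, |z|^2 = 2.8790
Iter 3: z = -0.0188 + 1.7672i, |z|^2 = 3.1235
Iter 4: z = -3.0768 + -1.1775i, |z|^2 = 10.8529
Escaped at iteration 4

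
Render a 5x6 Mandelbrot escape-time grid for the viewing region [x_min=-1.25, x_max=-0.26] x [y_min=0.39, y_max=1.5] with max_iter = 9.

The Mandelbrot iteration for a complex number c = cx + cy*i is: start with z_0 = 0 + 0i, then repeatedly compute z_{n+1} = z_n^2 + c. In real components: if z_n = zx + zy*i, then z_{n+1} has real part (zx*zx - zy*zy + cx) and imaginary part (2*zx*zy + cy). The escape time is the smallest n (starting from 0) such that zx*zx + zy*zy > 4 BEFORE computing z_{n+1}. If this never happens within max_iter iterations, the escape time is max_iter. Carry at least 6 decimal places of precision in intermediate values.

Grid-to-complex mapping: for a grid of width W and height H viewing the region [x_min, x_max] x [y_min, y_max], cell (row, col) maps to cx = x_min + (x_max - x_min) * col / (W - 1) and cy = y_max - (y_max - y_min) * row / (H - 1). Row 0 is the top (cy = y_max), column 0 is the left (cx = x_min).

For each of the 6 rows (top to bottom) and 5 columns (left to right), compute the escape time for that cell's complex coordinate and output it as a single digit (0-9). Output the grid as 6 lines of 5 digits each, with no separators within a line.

Answer: 22222
22333
33345
33459
34599
98899

Derivation:
(row=0, col=0): c = -1.2500 + 1.5000i → escape time 2
(row=0, col=1): c = -1.0025 + 1.5000i → escape time 2
(row=0, col=2): c = -0.7550 + 1.5000i → escape time 2
(row=0, col=3): c = -0.5075 + 1.5000i → escape time 2
(row=0, col=4): c = -0.2600 + 1.5000i → escape time 2
(row=1, col=0): c = -1.2500 + 1.2780i → escape time 2
(row=1, col=1): c = -1.0025 + 1.2780i → escape time 2
(row=1, col=2): c = -0.7550 + 1.2780i → escape time 3
(row=1, col=3): c = -0.5075 + 1.2780i → escape time 3
(row=1, col=4): c = -0.2600 + 1.2780i → escape time 3
(row=2, col=0): c = -1.2500 + 1.0560i → escape time 3
(row=2, col=1): c = -1.0025 + 1.0560i → escape time 3
(row=2, col=2): c = -0.7550 + 1.0560i → escape time 3
(row=2, col=3): c = -0.5075 + 1.0560i → escape time 4
(row=2, col=4): c = -0.2600 + 1.0560i → escape time 5
(row=3, col=0): c = -1.2500 + 0.8340i → escape time 3
(row=3, col=1): c = -1.0025 + 0.8340i → escape time 3
(row=3, col=2): c = -0.7550 + 0.8340i → escape time 4
(row=3, col=3): c = -0.5075 + 0.8340i → escape time 5
(row=3, col=4): c = -0.2600 + 0.8340i → escape time 9
(row=4, col=0): c = -1.2500 + 0.6120i → escape time 3
(row=4, col=1): c = -1.0025 + 0.6120i → escape time 4
(row=4, col=2): c = -0.7550 + 0.6120i → escape time 5
(row=4, col=3): c = -0.5075 + 0.6120i → escape time 9
(row=4, col=4): c = -0.2600 + 0.6120i → escape time 9
(row=5, col=0): c = -1.2500 + 0.3900i → escape time 9
(row=5, col=1): c = -1.0025 + 0.3900i → escape time 8
(row=5, col=2): c = -0.7550 + 0.3900i → escape time 8
(row=5, col=3): c = -0.5075 + 0.3900i → escape time 9
(row=5, col=4): c = -0.2600 + 0.3900i → escape time 9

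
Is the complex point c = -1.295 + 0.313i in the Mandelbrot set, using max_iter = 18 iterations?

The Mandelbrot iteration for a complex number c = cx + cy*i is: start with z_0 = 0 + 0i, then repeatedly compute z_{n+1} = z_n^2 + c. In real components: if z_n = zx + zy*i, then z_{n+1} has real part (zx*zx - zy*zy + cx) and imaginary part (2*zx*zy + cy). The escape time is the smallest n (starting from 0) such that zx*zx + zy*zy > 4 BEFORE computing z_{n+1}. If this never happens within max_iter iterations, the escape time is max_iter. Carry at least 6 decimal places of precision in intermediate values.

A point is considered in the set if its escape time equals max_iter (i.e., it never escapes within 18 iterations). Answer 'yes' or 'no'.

z_0 = 0 + 0i, c = -1.2950 + 0.3130i
Iter 1: z = -1.2950 + 0.3130i, |z|^2 = 1.7750
Iter 2: z = 0.2841 + -0.4977i, |z|^2 = 0.3284
Iter 3: z = -1.4620 + 0.0303i, |z|^2 = 2.1383
Iter 4: z = 0.8415 + 0.2245i, |z|^2 = 0.7585
Iter 5: z = -0.6373 + 0.6908i, |z|^2 = 0.8834
Iter 6: z = -1.3661 + -0.5675i, |z|^2 = 2.1883
Iter 7: z = 0.2492 + 1.8636i, |z|^2 = 3.5350
Iter 8: z = -4.7058 + 1.2416i, |z|^2 = 23.6862
Escaped at iteration 8

Answer: no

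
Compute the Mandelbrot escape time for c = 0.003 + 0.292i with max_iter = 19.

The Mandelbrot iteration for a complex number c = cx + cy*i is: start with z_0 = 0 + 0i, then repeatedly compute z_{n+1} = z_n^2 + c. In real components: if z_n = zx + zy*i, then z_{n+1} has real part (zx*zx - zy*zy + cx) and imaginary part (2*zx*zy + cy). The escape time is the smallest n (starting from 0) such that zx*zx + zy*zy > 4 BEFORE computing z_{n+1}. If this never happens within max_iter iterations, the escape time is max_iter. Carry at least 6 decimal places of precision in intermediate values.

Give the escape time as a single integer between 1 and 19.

Answer: 19

Derivation:
z_0 = 0 + 0i, c = 0.0030 + 0.2920i
Iter 1: z = 0.0030 + 0.2920i, |z|^2 = 0.0853
Iter 2: z = -0.0823 + 0.2938i, |z|^2 = 0.0931
Iter 3: z = -0.0765 + 0.2437i, |z|^2 = 0.0652
Iter 4: z = -0.0505 + 0.2547i, |z|^2 = 0.0674
Iter 5: z = -0.0593 + 0.2663i, |z|^2 = 0.0744
Iter 6: z = -0.0644 + 0.2604i, |z|^2 = 0.0720
Iter 7: z = -0.0607 + 0.2585i, |z|^2 = 0.0705
Iter 8: z = -0.0601 + 0.2606i, |z|^2 = 0.0715
Iter 9: z = -0.0613 + 0.2607i, |z|^2 = 0.0717
Iter 10: z = -0.0612 + 0.2600i, |z|^2 = 0.0714
Iter 11: z = -0.0609 + 0.2602i, |z|^2 = 0.0714
Iter 12: z = -0.0610 + 0.2603i, |z|^2 = 0.0715
Iter 13: z = -0.0610 + 0.2602i, |z|^2 = 0.0715
Iter 14: z = -0.0610 + 0.2602i, |z|^2 = 0.0714
Iter 15: z = -0.0610 + 0.2603i, |z|^2 = 0.0715
Iter 16: z = -0.0610 + 0.2603i, |z|^2 = 0.0715
Iter 17: z = -0.0610 + 0.2602i, |z|^2 = 0.0714
Iter 18: z = -0.0610 + 0.2602i, |z|^2 = 0.0714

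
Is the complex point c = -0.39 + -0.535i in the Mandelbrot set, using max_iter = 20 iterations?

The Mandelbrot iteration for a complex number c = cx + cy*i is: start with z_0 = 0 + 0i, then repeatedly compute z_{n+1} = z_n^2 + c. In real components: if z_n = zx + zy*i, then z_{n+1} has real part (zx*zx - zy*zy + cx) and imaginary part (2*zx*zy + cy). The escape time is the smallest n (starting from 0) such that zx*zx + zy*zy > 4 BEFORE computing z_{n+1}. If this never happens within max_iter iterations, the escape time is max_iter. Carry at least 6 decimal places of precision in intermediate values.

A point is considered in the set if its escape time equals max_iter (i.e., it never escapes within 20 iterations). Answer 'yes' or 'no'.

Answer: yes

Derivation:
z_0 = 0 + 0i, c = -0.3900 + -0.5350i
Iter 1: z = -0.3900 + -0.5350i, |z|^2 = 0.4383
Iter 2: z = -0.5241 + -0.1177i, |z|^2 = 0.2886
Iter 3: z = -0.1291 + -0.4116i, |z|^2 = 0.1861
Iter 4: z = -0.5428 + -0.4287i, |z|^2 = 0.4783
Iter 5: z = -0.2792 + -0.0697i, |z|^2 = 0.0828
Iter 6: z = -0.3169 + -0.4961i, |z|^2 = 0.3465
Iter 7: z = -0.5357 + -0.2206i, |z|^2 = 0.3356
Iter 8: z = -0.1517 + -0.2987i, |z|^2 = 0.1122
Iter 9: z = -0.4562 + -0.4444i, |z|^2 = 0.4056
Iter 10: z = -0.3793 + -0.1295i, |z|^2 = 0.1607
Iter 11: z = -0.2629 + -0.4367i, |z|^2 = 0.2598
Iter 12: z = -0.5116 + -0.3054i, |z|^2 = 0.3550
Iter 13: z = -0.2215 + -0.2225i, |z|^2 = 0.0986
Iter 14: z = -0.3904 + -0.4364i, |z|^2 = 0.3429
Iter 15: z = -0.4280 + -0.1942i, |z|^2 = 0.2209
Iter 16: z = -0.2445 + -0.3688i, |z|^2 = 0.1958
Iter 17: z = -0.4662 + -0.3547i, |z|^2 = 0.3431
Iter 18: z = -0.2985 + -0.2043i, |z|^2 = 0.1308
Iter 19: z = -0.3427 + -0.4130i, |z|^2 = 0.2880
Did not escape in 20 iterations → in set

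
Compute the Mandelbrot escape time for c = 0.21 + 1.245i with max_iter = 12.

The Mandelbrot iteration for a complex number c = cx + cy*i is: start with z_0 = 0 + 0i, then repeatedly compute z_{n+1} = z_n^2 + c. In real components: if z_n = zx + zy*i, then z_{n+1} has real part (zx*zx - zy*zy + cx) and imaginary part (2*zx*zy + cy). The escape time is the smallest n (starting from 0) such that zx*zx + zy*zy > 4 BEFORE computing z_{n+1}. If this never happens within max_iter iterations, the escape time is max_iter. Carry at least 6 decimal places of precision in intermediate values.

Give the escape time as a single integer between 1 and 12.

Answer: 2

Derivation:
z_0 = 0 + 0i, c = 0.2100 + 1.2450i
Iter 1: z = 0.2100 + 1.2450i, |z|^2 = 1.5941
Iter 2: z = -1.2959 + 1.7679i, |z|^2 = 4.8049
Escaped at iteration 2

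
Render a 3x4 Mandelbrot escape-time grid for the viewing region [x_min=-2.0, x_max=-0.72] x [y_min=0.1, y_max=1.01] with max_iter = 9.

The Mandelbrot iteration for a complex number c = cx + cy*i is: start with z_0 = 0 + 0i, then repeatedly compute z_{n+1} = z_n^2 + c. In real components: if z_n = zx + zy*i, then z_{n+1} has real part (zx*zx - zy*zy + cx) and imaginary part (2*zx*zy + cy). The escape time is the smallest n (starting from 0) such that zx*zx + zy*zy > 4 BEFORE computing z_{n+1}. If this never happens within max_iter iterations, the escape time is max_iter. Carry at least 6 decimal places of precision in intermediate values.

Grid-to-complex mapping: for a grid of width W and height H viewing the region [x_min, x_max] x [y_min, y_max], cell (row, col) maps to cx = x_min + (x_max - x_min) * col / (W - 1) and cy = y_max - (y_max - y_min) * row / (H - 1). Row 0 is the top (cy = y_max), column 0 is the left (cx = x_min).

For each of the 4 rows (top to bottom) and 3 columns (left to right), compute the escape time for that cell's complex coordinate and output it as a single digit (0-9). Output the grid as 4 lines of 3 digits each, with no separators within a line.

Answer: 133
135
159
199

Derivation:
(row=0, col=0): c = -2.0000 + 1.0100i → escape time 1
(row=0, col=1): c = -1.3600 + 1.0100i → escape time 3
(row=0, col=2): c = -0.7200 + 1.0100i → escape time 3
(row=1, col=0): c = -2.0000 + 0.7067i → escape time 1
(row=1, col=1): c = -1.3600 + 0.7067i → escape time 3
(row=1, col=2): c = -0.7200 + 0.7067i → escape time 5
(row=2, col=0): c = -2.0000 + 0.4033i → escape time 1
(row=2, col=1): c = -1.3600 + 0.4033i → escape time 5
(row=2, col=2): c = -0.7200 + 0.4033i → escape time 9
(row=3, col=0): c = -2.0000 + 0.1000i → escape time 1
(row=3, col=1): c = -1.3600 + 0.1000i → escape time 9
(row=3, col=2): c = -0.7200 + 0.1000i → escape time 9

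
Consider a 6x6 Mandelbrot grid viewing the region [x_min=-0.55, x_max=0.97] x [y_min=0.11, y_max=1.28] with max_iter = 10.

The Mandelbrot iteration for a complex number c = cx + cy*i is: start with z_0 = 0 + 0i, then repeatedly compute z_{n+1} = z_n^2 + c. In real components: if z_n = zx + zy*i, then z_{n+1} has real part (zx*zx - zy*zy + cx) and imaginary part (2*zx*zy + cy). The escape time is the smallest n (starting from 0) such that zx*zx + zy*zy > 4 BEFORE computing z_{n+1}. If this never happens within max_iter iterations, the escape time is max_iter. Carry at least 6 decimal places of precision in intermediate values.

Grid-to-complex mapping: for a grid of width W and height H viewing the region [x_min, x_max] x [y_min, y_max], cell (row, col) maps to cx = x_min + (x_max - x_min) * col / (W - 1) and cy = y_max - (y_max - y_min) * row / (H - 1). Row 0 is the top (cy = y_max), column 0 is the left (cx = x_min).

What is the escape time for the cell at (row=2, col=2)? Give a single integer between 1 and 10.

z_0 = 0 + 0i, c = 0.0580 + 0.8120i
Iter 1: z = 0.0580 + 0.8120i, |z|^2 = 0.6627
Iter 2: z = -0.5980 + 0.9062i, |z|^2 = 1.1788
Iter 3: z = -0.4056 + -0.2718i, |z|^2 = 0.2384
Iter 4: z = 0.1487 + 1.0325i, |z|^2 = 1.0881
Iter 5: z = -0.9859 + 1.1190i, |z|^2 = 2.2240
Iter 6: z = -0.2221 + -1.3943i, |z|^2 = 1.9935
Iter 7: z = -1.8368 + 1.4314i, |z|^2 = 5.4228
Escaped at iteration 7

Answer: 7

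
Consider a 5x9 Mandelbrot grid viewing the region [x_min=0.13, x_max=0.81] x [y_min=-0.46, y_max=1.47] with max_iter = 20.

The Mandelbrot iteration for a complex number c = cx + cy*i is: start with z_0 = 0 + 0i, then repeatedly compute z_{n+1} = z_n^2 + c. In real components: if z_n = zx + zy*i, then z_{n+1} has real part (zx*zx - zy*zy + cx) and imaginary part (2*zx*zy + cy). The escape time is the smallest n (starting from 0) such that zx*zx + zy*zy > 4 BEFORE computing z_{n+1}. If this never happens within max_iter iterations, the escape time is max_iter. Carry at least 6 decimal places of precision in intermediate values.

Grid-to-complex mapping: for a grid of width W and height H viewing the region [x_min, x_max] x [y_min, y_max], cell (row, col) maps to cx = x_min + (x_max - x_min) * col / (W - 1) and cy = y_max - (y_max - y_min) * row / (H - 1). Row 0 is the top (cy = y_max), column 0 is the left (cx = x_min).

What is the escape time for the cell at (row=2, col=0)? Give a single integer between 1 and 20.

z_0 = 0 + 0i, c = 0.1300 + 0.9875i
Iter 1: z = 0.1300 + 0.9875i, |z|^2 = 0.9921
Iter 2: z = -0.8283 + 1.2443i, |z|^2 = 2.2342
Iter 3: z = -0.7321 + -1.0736i, |z|^2 = 1.6887
Iter 4: z = -0.4866 + 2.5596i, |z|^2 = 6.7883
Escaped at iteration 4

Answer: 4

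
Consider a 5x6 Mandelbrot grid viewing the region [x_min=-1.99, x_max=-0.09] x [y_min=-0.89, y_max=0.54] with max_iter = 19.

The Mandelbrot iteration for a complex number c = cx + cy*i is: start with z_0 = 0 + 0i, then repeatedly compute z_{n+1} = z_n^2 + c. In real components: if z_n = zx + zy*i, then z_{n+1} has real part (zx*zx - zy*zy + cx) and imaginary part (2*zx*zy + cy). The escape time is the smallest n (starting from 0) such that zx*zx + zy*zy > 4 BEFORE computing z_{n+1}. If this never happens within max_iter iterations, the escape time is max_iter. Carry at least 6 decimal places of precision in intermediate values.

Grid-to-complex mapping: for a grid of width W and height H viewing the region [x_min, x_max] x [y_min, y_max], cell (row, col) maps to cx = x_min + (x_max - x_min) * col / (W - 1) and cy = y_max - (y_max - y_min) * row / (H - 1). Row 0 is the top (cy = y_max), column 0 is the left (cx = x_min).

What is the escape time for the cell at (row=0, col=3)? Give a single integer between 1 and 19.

Answer: 17

Derivation:
z_0 = 0 + 0i, c = -0.5650 + 0.5400i
Iter 1: z = -0.5650 + 0.5400i, |z|^2 = 0.6108
Iter 2: z = -0.5374 + -0.0702i, |z|^2 = 0.2937
Iter 3: z = -0.2812 + 0.6154i, |z|^2 = 0.4578
Iter 4: z = -0.8647 + 0.1939i, |z|^2 = 0.7854
Iter 5: z = 0.1451 + 0.2046i, |z|^2 = 0.0629
Iter 6: z = -0.5858 + 0.5994i, |z|^2 = 0.7024
Iter 7: z = -0.5811 + -0.1623i, |z|^2 = 0.3640
Iter 8: z = -0.2536 + 0.7286i, |z|^2 = 0.5952
Iter 9: z = -1.0315 + 0.1704i, |z|^2 = 1.0930
Iter 10: z = 0.4699 + 0.1884i, |z|^2 = 0.2563
Iter 11: z = -0.3797 + 0.7171i, |z|^2 = 0.6584
Iter 12: z = -0.9351 + -0.0045i, |z|^2 = 0.8744
Iter 13: z = 0.3094 + 0.5484i, |z|^2 = 0.3965
Iter 14: z = -0.7701 + 0.8793i, |z|^2 = 1.3662
Iter 15: z = -0.7452 + -0.8143i, |z|^2 = 1.2183
Iter 16: z = -0.6727 + 1.7536i, |z|^2 = 3.5275
Iter 17: z = -3.1874 + -1.8194i, |z|^2 = 13.4694
Escaped at iteration 17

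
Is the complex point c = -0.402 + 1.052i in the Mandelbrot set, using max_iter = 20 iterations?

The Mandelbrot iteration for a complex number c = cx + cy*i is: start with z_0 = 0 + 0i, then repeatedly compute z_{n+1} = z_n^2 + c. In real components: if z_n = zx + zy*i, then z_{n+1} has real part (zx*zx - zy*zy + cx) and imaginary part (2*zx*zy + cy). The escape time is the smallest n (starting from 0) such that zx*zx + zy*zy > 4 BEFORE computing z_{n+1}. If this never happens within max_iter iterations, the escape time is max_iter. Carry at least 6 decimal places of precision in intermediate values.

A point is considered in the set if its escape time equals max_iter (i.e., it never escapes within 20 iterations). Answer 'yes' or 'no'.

Answer: no

Derivation:
z_0 = 0 + 0i, c = -0.4020 + 1.0520i
Iter 1: z = -0.4020 + 1.0520i, |z|^2 = 1.2683
Iter 2: z = -1.3471 + 0.2062i, |z|^2 = 1.8572
Iter 3: z = 1.3702 + 0.4965i, |z|^2 = 2.1238
Iter 4: z = 1.2289 + 2.4125i, |z|^2 = 7.3303
Escaped at iteration 4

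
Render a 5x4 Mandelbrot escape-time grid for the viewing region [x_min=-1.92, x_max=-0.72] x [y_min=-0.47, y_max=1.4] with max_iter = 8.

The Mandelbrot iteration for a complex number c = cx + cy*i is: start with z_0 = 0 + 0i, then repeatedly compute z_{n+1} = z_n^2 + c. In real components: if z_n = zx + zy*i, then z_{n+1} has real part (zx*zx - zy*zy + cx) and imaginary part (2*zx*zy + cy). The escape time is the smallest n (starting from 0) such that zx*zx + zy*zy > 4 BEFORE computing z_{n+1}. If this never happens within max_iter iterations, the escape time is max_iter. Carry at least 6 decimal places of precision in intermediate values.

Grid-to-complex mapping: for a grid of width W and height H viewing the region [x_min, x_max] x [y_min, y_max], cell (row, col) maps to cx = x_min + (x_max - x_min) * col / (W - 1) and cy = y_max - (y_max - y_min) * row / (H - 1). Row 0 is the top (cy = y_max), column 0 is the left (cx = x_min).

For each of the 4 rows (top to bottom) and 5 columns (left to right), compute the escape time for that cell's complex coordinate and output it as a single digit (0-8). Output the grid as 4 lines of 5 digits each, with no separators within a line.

Answer: 11222
13334
45888
23458

Derivation:
(row=0, col=0): c = -1.9200 + 1.4000i → escape time 1
(row=0, col=1): c = -1.6200 + 1.4000i → escape time 1
(row=0, col=2): c = -1.3200 + 1.4000i → escape time 2
(row=0, col=3): c = -1.0200 + 1.4000i → escape time 2
(row=0, col=4): c = -0.7200 + 1.4000i → escape time 2
(row=1, col=0): c = -1.9200 + 0.7767i → escape time 1
(row=1, col=1): c = -1.6200 + 0.7767i → escape time 3
(row=1, col=2): c = -1.3200 + 0.7767i → escape time 3
(row=1, col=3): c = -1.0200 + 0.7767i → escape time 3
(row=1, col=4): c = -0.7200 + 0.7767i → escape time 4
(row=2, col=0): c = -1.9200 + 0.1533i → escape time 4
(row=2, col=1): c = -1.6200 + 0.1533i → escape time 5
(row=2, col=2): c = -1.3200 + 0.1533i → escape time 8
(row=2, col=3): c = -1.0200 + 0.1533i → escape time 8
(row=2, col=4): c = -0.7200 + 0.1533i → escape time 8
(row=3, col=0): c = -1.9200 + -0.4700i → escape time 2
(row=3, col=1): c = -1.6200 + -0.4700i → escape time 3
(row=3, col=2): c = -1.3200 + -0.4700i → escape time 4
(row=3, col=3): c = -1.0200 + -0.4700i → escape time 5
(row=3, col=4): c = -0.7200 + -0.4700i → escape time 8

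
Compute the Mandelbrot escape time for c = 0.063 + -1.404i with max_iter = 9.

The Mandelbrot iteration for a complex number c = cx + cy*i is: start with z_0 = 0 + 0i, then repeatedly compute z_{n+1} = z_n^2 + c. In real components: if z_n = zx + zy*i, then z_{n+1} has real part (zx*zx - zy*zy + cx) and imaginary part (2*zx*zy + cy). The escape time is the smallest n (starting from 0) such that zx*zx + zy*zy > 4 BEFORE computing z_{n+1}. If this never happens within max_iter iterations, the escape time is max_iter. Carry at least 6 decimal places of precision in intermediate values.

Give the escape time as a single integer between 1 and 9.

z_0 = 0 + 0i, c = 0.0630 + -1.4040i
Iter 1: z = 0.0630 + -1.4040i, |z|^2 = 1.9752
Iter 2: z = -1.9042 + -1.5809i, |z|^2 = 6.1254
Escaped at iteration 2

Answer: 2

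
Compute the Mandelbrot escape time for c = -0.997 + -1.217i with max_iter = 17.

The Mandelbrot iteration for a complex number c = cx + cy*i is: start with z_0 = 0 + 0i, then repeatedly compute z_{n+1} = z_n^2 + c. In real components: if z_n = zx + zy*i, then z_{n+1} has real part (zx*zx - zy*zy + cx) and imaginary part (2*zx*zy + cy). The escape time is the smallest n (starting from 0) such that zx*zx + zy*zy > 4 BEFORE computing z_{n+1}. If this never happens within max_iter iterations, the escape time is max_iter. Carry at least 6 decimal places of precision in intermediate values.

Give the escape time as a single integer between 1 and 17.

Answer: 3

Derivation:
z_0 = 0 + 0i, c = -0.9970 + -1.2170i
Iter 1: z = -0.9970 + -1.2170i, |z|^2 = 2.4751
Iter 2: z = -1.4841 + 1.2097i, |z|^2 = 3.6659
Iter 3: z = -0.2579 + -4.8076i, |z|^2 = 23.1793
Escaped at iteration 3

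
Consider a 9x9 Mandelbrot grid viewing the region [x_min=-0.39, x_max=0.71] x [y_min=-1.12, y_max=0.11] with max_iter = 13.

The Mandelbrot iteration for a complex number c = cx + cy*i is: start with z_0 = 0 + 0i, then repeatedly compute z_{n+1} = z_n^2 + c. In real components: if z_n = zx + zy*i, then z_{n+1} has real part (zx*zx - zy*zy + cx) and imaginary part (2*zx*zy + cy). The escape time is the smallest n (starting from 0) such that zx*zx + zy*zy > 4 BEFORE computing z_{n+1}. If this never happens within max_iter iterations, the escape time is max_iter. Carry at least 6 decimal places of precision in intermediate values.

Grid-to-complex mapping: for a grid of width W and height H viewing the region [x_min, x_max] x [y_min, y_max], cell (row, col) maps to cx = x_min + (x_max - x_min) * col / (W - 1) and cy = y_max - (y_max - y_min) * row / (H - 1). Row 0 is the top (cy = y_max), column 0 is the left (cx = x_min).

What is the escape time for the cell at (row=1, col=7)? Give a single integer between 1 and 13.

z_0 = 0 + 0i, c = 0.5725 + -0.0438i
Iter 1: z = 0.5725 + -0.0438i, |z|^2 = 0.3297
Iter 2: z = 0.8983 + -0.0938i, |z|^2 = 0.8158
Iter 3: z = 1.3707 + -0.2124i, |z|^2 = 1.9239
Iter 4: z = 2.4063 + -0.6259i, |z|^2 = 6.1818
Escaped at iteration 4

Answer: 4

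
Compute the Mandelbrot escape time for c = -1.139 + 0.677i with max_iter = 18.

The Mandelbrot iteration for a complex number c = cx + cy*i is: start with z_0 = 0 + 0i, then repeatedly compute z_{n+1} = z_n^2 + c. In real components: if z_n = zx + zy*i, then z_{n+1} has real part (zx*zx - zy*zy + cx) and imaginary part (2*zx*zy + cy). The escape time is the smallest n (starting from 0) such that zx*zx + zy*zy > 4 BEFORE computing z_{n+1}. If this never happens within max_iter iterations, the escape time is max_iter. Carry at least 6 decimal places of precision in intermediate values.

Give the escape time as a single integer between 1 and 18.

Answer: 3

Derivation:
z_0 = 0 + 0i, c = -1.1390 + 0.6770i
Iter 1: z = -1.1390 + 0.6770i, |z|^2 = 1.7556
Iter 2: z = -0.3000 + -0.8652i, |z|^2 = 0.8386
Iter 3: z = -1.7976 + 1.1961i, |z|^2 = 4.6620
Escaped at iteration 3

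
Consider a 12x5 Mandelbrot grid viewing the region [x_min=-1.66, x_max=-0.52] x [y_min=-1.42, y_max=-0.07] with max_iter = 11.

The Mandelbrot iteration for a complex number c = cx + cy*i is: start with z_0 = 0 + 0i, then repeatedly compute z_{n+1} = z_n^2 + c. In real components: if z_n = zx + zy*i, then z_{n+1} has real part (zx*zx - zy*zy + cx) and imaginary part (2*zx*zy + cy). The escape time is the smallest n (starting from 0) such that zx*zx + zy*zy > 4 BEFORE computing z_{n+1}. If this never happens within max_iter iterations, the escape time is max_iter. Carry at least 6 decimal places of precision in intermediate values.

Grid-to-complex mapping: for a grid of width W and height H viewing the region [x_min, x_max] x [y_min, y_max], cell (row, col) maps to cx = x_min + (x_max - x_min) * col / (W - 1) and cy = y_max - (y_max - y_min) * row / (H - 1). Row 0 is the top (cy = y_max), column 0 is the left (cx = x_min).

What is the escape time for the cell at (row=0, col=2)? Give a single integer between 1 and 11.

z_0 = 0 + 0i, c = -1.4527 + -0.0700i
Iter 1: z = -1.4527 + -0.0700i, |z|^2 = 2.1153
Iter 2: z = 0.6528 + 0.1334i, |z|^2 = 0.4439
Iter 3: z = -1.0444 + 0.1041i, |z|^2 = 1.1016
Iter 4: z = -0.3728 + -0.2875i, |z|^2 = 0.2217
Iter 5: z = -1.3964 + 0.1444i, |z|^2 = 1.9708
Iter 6: z = 0.4763 + -0.4733i, |z|^2 = 0.4509
Iter 7: z = -1.4498 + -0.5209i, |z|^2 = 2.3733
Iter 8: z = 0.3779 + 1.4403i, |z|^2 = 2.2174
Iter 9: z = -3.3845 + 1.0187i, |z|^2 = 12.4926
Escaped at iteration 9

Answer: 9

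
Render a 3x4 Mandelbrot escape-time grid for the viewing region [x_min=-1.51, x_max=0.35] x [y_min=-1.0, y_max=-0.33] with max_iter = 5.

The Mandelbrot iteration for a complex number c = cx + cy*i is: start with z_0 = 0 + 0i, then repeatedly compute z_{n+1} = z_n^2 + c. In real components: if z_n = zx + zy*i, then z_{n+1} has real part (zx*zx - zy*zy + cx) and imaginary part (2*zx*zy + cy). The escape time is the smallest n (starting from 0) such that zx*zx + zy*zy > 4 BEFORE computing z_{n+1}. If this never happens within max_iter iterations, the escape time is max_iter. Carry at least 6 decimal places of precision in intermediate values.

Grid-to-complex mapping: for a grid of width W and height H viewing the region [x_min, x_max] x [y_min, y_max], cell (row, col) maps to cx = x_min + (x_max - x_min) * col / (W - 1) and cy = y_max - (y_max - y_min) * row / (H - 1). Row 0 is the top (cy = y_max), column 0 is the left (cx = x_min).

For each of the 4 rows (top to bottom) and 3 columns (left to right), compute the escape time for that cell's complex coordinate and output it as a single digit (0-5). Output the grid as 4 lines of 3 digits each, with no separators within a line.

Answer: 455
355
354
243

Derivation:
(row=0, col=0): c = -1.5100 + -0.3300i → escape time 4
(row=0, col=1): c = -0.5800 + -0.3300i → escape time 5
(row=0, col=2): c = 0.3500 + -0.3300i → escape time 5
(row=1, col=0): c = -1.5100 + -0.5533i → escape time 3
(row=1, col=1): c = -0.5800 + -0.5533i → escape time 5
(row=1, col=2): c = 0.3500 + -0.5533i → escape time 5
(row=2, col=0): c = -1.5100 + -0.7767i → escape time 3
(row=2, col=1): c = -0.5800 + -0.7767i → escape time 5
(row=2, col=2): c = 0.3500 + -0.7767i → escape time 4
(row=3, col=0): c = -1.5100 + -1.0000i → escape time 2
(row=3, col=1): c = -0.5800 + -1.0000i → escape time 4
(row=3, col=2): c = 0.3500 + -1.0000i → escape time 3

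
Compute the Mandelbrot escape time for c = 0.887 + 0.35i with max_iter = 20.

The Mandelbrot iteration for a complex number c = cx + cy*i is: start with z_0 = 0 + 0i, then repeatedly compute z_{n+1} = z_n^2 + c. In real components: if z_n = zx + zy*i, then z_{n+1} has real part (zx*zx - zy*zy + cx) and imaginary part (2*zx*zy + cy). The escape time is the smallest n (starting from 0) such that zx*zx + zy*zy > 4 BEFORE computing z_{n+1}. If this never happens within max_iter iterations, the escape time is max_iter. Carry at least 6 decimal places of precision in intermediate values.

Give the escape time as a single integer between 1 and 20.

Answer: 3

Derivation:
z_0 = 0 + 0i, c = 0.8870 + 0.3500i
Iter 1: z = 0.8870 + 0.3500i, |z|^2 = 0.9093
Iter 2: z = 1.5513 + 0.9709i, |z|^2 = 3.3491
Iter 3: z = 2.3508 + 3.3623i, |z|^2 = 16.8310
Escaped at iteration 3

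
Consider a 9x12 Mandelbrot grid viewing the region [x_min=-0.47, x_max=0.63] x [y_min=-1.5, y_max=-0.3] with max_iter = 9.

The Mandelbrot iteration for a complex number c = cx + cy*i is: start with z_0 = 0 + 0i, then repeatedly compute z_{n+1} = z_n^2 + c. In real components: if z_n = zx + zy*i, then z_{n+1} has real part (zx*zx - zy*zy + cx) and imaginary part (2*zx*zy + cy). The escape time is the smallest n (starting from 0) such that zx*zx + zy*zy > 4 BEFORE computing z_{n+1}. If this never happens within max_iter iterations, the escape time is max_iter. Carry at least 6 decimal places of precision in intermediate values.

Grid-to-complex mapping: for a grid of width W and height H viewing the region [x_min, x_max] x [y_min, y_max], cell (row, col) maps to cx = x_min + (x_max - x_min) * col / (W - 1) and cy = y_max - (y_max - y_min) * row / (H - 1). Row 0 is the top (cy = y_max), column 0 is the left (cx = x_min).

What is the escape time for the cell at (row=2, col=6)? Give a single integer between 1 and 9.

Answer: 9

Derivation:
z_0 = 0 + 0i, c = 0.3550 + -0.5182i
Iter 1: z = 0.3550 + -0.5182i, |z|^2 = 0.3945
Iter 2: z = 0.2125 + -0.8861i, |z|^2 = 0.8303
Iter 3: z = -0.3850 + -0.8948i, |z|^2 = 0.9489
Iter 4: z = -0.2974 + 0.1708i, |z|^2 = 0.1176
Iter 5: z = 0.4143 + -0.6198i, |z|^2 = 0.5558
Iter 6: z = 0.1425 + -1.0317i, |z|^2 = 1.0848
Iter 7: z = -0.6892 + -0.8122i, |z|^2 = 1.1347
Iter 8: z = 0.1702 + 0.6013i, |z|^2 = 0.3906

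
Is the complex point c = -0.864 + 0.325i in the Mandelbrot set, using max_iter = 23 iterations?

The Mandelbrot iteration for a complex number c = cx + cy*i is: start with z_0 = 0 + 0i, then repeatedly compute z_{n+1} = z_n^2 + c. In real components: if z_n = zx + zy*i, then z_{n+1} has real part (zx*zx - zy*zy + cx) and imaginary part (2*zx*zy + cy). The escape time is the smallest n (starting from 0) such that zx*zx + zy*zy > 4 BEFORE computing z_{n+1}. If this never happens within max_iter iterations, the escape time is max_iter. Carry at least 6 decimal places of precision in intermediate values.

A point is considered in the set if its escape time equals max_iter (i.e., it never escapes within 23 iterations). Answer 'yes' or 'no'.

z_0 = 0 + 0i, c = -0.8640 + 0.3250i
Iter 1: z = -0.8640 + 0.3250i, |z|^2 = 0.8521
Iter 2: z = -0.2231 + -0.2366i, |z|^2 = 0.1058
Iter 3: z = -0.8702 + 0.4306i, |z|^2 = 0.9426
Iter 4: z = -0.2922 + -0.4244i, |z|^2 = 0.2655
Iter 5: z = -0.9587 + 0.5730i, |z|^2 = 1.2475
Iter 6: z = -0.2731 + -0.7737i, |z|^2 = 0.6732
Iter 7: z = -1.3880 + 0.7476i, |z|^2 = 2.4854
Iter 8: z = 0.5036 + -1.7504i, |z|^2 = 3.3174
Iter 9: z = -3.6743 + -1.4378i, |z|^2 = 15.5677
Escaped at iteration 9

Answer: no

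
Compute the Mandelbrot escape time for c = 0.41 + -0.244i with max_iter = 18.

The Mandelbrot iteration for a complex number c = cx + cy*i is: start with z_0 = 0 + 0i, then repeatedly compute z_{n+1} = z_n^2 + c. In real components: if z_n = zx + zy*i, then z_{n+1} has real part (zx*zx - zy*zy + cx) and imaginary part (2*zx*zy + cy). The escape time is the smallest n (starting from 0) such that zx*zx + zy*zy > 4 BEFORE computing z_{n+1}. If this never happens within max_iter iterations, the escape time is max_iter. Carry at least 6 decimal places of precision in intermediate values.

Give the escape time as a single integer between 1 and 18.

z_0 = 0 + 0i, c = 0.4100 + -0.2440i
Iter 1: z = 0.4100 + -0.2440i, |z|^2 = 0.2276
Iter 2: z = 0.5186 + -0.4441i, |z|^2 = 0.4661
Iter 3: z = 0.4817 + -0.7046i, |z|^2 = 0.7285
Iter 4: z = 0.1456 + -0.9228i, |z|^2 = 0.8727
Iter 5: z = -0.4203 + -0.5128i, |z|^2 = 0.4396
Iter 6: z = 0.3238 + 0.1870i, |z|^2 = 0.1398
Iter 7: z = 0.4798 + -0.1229i, |z|^2 = 0.2453
Iter 8: z = 0.6251 + -0.3619i, |z|^2 = 0.5218
Iter 9: z = 0.6698 + -0.6965i, |z|^2 = 0.9338
Iter 10: z = 0.3735 + -1.1771i, |z|^2 = 1.5250
Iter 11: z = -0.8360 + -1.1233i, |z|^2 = 1.9606
Iter 12: z = -0.1529 + 1.6340i, |z|^2 = 2.6934
Iter 13: z = -2.2366 + -0.7438i, |z|^2 = 5.5556
Escaped at iteration 13

Answer: 13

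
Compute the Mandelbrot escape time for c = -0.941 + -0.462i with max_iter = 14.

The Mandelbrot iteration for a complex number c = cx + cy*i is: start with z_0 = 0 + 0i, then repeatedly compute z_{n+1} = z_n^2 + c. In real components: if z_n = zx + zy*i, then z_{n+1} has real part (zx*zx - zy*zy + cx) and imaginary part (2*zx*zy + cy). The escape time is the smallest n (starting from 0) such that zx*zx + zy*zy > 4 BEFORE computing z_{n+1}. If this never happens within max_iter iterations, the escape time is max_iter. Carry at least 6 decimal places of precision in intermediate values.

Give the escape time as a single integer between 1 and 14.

Answer: 5

Derivation:
z_0 = 0 + 0i, c = -0.9410 + -0.4620i
Iter 1: z = -0.9410 + -0.4620i, |z|^2 = 1.0989
Iter 2: z = -0.2690 + 0.4075i, |z|^2 = 0.2384
Iter 3: z = -1.0347 + -0.6812i, |z|^2 = 1.5346
Iter 4: z = -0.3344 + 0.9477i, |z|^2 = 1.0099
Iter 5: z = -1.7272 + -1.0958i, |z|^2 = 4.1842
Escaped at iteration 5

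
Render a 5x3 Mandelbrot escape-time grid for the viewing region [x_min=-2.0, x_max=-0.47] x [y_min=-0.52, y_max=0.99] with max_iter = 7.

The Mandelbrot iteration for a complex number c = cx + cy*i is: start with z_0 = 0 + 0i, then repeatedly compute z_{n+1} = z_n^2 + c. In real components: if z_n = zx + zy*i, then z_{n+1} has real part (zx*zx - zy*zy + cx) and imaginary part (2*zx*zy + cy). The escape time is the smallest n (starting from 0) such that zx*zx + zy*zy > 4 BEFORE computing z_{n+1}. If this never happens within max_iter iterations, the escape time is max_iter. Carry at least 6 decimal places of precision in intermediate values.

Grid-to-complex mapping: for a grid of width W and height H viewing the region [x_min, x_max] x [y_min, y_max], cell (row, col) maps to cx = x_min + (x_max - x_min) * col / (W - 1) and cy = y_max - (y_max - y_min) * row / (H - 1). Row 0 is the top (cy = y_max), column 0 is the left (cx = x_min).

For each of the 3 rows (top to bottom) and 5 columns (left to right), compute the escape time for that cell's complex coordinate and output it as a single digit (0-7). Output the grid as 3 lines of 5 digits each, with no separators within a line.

(row=0, col=0): c = -2.0000 + 0.9900i → escape time 1
(row=0, col=1): c = -1.6175 + 0.9900i → escape time 2
(row=0, col=2): c = -1.2350 + 0.9900i → escape time 3
(row=0, col=3): c = -0.8525 + 0.9900i → escape time 3
(row=0, col=4): c = -0.4700 + 0.9900i → escape time 4
(row=1, col=0): c = -2.0000 + 0.2350i → escape time 1
(row=1, col=1): c = -1.6175 + 0.2350i → escape time 4
(row=1, col=2): c = -1.2350 + 0.2350i → escape time 7
(row=1, col=3): c = -0.8525 + 0.2350i → escape time 7
(row=1, col=4): c = -0.4700 + 0.2350i → escape time 7
(row=2, col=0): c = -2.0000 + -0.5200i → escape time 1
(row=2, col=1): c = -1.6175 + -0.5200i → escape time 3
(row=2, col=2): c = -1.2350 + -0.5200i → escape time 4
(row=2, col=3): c = -0.8525 + -0.5200i → escape time 5
(row=2, col=4): c = -0.4700 + -0.5200i → escape time 7

Answer: 12334
14777
13457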